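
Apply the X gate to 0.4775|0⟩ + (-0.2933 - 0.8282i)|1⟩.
(-0.2933 - 0.8282i)|0⟩ + 0.4775|1⟩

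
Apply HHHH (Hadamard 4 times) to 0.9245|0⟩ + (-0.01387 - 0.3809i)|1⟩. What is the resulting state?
0.9245|0⟩ + (-0.01387 - 0.3809i)|1⟩

H² = I, so an even number of Hadamards cancels: H^4 = I and the state is unchanged.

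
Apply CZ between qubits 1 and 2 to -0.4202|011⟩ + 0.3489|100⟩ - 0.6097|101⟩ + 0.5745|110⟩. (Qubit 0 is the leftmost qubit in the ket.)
0.4202|011⟩ + 0.3489|100⟩ - 0.6097|101⟩ + 0.5745|110⟩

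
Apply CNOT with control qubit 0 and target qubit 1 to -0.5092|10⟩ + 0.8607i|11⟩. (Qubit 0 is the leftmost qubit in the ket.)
0.8607i|10⟩ - 0.5092|11⟩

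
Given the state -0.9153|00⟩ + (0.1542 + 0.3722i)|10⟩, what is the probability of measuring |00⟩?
0.8378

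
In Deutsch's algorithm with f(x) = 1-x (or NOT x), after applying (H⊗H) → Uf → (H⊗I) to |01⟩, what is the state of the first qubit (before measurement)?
|1⟩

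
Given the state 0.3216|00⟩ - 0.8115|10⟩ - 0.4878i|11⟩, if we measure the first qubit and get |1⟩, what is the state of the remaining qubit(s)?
-0.8571|0⟩ - 0.5152i|1⟩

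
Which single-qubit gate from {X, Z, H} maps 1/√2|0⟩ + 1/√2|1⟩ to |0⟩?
H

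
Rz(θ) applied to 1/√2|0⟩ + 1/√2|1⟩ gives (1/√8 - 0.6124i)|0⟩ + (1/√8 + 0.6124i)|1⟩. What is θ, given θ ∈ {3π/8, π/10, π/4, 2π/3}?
2π/3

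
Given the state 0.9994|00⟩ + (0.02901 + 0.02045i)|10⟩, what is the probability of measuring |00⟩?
0.9988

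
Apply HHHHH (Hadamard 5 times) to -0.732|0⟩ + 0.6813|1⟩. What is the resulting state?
-0.03585|0⟩ - 0.9994|1⟩

H² = I, so H^5 = H: a single Hadamard. With (a, b) = (-0.732, 0.6813), H gives ((a + b)/√2, (a − b)/√2) = (-0.03585, -0.9994).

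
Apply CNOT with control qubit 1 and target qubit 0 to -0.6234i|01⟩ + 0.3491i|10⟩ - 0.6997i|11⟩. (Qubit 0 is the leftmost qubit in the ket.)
-0.6997i|01⟩ + 0.3491i|10⟩ - 0.6234i|11⟩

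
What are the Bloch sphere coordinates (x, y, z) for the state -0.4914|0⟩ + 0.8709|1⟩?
(-0.8559, 0, -0.517)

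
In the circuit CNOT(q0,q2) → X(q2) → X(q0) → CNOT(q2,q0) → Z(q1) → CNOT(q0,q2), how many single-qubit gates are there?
3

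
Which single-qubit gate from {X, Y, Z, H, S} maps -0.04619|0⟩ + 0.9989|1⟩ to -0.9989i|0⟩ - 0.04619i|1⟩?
Y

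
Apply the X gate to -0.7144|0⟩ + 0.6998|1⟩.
0.6998|0⟩ - 0.7144|1⟩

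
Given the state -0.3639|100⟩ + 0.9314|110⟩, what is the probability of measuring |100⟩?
0.1324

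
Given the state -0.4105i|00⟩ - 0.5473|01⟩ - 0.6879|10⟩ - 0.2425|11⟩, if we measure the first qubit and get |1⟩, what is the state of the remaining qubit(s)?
-0.9431|0⟩ - 0.3325|1⟩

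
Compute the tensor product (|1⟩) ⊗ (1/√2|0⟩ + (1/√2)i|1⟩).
1/√2|10⟩ + (1/√2)i|11⟩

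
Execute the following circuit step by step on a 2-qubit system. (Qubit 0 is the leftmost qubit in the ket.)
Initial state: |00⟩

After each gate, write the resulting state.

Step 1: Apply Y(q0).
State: i|10⟩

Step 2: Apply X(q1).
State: i|11⟩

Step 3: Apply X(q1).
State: i|10⟩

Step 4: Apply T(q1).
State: i|10⟩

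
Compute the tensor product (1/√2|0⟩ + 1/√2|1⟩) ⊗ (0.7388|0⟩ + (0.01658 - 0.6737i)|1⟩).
0.5224|00⟩ + (0.01172 - 0.4764i)|01⟩ + 0.5224|10⟩ + (0.01172 - 0.4764i)|11⟩

amp(|b₁b₂…⟩) = product of the factor amplitudes for bits b₁, b₂, …; only kets whose every factor amplitude is nonzero survive.
|00⟩: (1/√2)(0.7388) = 0.5224
|01⟩: (1/√2)(0.01658 - 0.6737i) = (0.01172 - 0.4764i)
|10⟩: (1/√2)(0.7388) = 0.5224
|11⟩: (1/√2)(0.01658 - 0.6737i) = (0.01172 - 0.4764i)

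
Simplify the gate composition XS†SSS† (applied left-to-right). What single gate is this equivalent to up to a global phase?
X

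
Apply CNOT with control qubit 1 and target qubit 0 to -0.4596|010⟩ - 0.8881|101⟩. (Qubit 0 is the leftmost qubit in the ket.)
-0.8881|101⟩ - 0.4596|110⟩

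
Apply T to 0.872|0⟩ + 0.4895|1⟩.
0.872|0⟩ + (0.3461 + 0.3461i)|1⟩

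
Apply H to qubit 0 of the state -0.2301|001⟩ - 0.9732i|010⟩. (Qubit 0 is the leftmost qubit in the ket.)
-0.1627|001⟩ - 0.6882i|010⟩ - 0.1627|101⟩ - 0.6882i|110⟩

H on qubit 0 mixes each pair of kets that differ only in qubit 0: amplitudes (a, b) of (|…0…⟩, |…1…⟩) become ((a + b)/√2, (a − b)/√2). Kets absent from the input have amplitude 0.
(|001⟩, |101⟩): (a, b) = (-0.2301, 0) → (-0.1627, -0.1627)
(|010⟩, |110⟩): (a, b) = (-0.9732i, 0) → (-0.6882i, -0.6882i)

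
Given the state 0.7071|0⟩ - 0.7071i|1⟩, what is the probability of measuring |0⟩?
0.5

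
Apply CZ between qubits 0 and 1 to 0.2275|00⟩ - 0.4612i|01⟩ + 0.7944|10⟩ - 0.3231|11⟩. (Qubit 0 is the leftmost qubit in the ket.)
0.2275|00⟩ - 0.4612i|01⟩ + 0.7944|10⟩ + 0.3231|11⟩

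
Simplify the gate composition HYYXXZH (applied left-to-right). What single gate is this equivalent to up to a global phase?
X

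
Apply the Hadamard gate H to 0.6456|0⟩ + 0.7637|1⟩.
0.9965|0⟩ - 0.08351|1⟩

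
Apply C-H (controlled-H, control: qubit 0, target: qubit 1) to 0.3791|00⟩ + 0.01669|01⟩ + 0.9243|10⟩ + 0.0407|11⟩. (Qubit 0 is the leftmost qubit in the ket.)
0.3791|00⟩ + 0.01669|01⟩ + 0.6824|10⟩ + 0.6248|11⟩

C-H leaves the control-|0⟩ kets |00⟩, |01⟩ unchanged and applies H to qubit 1 on the control-|1⟩ pair (|10⟩, |11⟩).
H = [[1/√2, 1/√2], [1/√2, -1/√2]].
With a = amp(|10⟩) = 0.9243 and b = amp(|11⟩) = 0.0407:
new amp(|10⟩) = (1/√2)·a + (1/√2)·b = 0.6824
new amp(|11⟩) = (1/√2)·a + (-1/√2)·b = 0.6248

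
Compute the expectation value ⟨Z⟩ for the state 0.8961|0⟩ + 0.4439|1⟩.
0.6059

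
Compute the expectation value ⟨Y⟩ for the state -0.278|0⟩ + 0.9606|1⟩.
0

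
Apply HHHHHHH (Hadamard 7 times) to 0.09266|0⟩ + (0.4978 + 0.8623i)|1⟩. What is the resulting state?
(0.4175 + 0.6097i)|0⟩ + (-0.2865 - 0.6097i)|1⟩

H² = I, so H^7 = H: a single Hadamard. With (a, b) = (0.09266, (0.4978 + 0.8623i)), H gives ((a + b)/√2, (a − b)/√2) = ((0.4175 + 0.6097i), (-0.2865 - 0.6097i)).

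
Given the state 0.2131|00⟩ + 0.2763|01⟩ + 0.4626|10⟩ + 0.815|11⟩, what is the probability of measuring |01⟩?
0.07634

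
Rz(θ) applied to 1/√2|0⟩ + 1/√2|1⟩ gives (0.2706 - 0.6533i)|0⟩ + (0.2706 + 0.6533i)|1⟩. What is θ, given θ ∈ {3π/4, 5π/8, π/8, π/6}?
3π/4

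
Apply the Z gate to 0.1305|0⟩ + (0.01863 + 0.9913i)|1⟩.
0.1305|0⟩ + (-0.01863 - 0.9913i)|1⟩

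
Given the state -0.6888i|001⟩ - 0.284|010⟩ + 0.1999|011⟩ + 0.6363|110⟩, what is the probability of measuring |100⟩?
0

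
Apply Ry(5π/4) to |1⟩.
-0.9239|0⟩ - 0.3827|1⟩

Ry(5π/4) = [[cos(θ/2), −sin(θ/2)], [sin(θ/2), cos(θ/2)]]; θ = 5π/4, cos(θ/2) ≈ -0.382683, sin(θ/2) ≈ 0.92388.
With a = amp(|0⟩) = 0 and b = amp(|1⟩) = 1:
new amp(|0⟩) = (-0.382683)·a + (-0.92388)·b = -0.9239
new amp(|1⟩) = (0.92388)·a + (-0.382683)·b = -0.3827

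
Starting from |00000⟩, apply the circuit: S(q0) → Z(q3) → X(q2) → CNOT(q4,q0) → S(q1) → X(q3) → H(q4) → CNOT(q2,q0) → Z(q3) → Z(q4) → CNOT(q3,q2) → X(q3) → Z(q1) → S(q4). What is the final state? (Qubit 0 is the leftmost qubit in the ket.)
-1/√2|10000⟩ + (1/√2)i|10001⟩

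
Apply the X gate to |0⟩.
|1⟩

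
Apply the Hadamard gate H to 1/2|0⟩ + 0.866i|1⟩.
(1/√8 + 0.6124i)|0⟩ + (1/√8 - 0.6124i)|1⟩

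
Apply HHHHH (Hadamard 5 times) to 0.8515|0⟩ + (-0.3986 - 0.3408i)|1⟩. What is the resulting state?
(0.3202 - 0.241i)|0⟩ + (0.884 + 0.241i)|1⟩

H² = I, so H^5 = H: a single Hadamard. With (a, b) = (0.8515, (-0.3986 - 0.3408i)), H gives ((a + b)/√2, (a − b)/√2) = ((0.3202 - 0.241i), (0.884 + 0.241i)).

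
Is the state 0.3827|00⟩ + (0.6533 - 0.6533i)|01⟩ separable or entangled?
Separable

Writing the state as a|00⟩ + b|01⟩ + c|10⟩ + d|11⟩, it is a product state iff ad − bc = 0.
Here (a, b, c, d) = (0.3827, (0.6533 - 0.6533i), 0, 0): ad − bc = (0.3827)(0) − (0.6533 - 0.6533i)(0) = 0, so the state is separable.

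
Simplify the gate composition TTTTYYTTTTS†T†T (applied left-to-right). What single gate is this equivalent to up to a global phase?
S†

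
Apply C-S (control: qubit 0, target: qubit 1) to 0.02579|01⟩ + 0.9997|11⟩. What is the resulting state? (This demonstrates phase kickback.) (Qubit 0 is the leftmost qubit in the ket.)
0.02579|01⟩ + 0.9997i|11⟩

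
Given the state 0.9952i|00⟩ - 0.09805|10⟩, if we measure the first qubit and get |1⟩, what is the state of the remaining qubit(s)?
-|0⟩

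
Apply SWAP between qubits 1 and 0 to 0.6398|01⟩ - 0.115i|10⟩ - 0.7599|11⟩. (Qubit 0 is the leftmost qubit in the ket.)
-0.115i|01⟩ + 0.6398|10⟩ - 0.7599|11⟩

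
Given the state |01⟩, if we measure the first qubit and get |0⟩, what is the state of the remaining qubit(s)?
|1⟩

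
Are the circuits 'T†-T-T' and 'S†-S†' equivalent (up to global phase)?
No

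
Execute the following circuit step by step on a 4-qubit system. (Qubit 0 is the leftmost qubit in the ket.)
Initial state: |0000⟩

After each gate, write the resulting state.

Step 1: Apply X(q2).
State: |0010⟩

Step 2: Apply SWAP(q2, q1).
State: |0100⟩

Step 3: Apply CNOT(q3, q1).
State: |0100⟩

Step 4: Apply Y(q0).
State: i|1100⟩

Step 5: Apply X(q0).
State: i|0100⟩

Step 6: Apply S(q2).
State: i|0100⟩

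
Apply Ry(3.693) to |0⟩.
-0.2722|0⟩ + 0.9622|1⟩

Ry(3.693) = [[cos(θ/2), −sin(θ/2)], [sin(θ/2), cos(θ/2)]]; θ = 3.693, cos(θ/2) ≈ -0.272224, sin(θ/2) ≈ 0.962234.
With a = amp(|0⟩) = 1 and b = amp(|1⟩) = 0:
new amp(|0⟩) = (-0.272224)·a + (-0.962234)·b = -0.2722
new amp(|1⟩) = (0.962234)·a + (-0.272224)·b = 0.9622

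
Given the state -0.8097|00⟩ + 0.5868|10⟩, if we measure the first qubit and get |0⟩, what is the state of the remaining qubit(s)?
-|0⟩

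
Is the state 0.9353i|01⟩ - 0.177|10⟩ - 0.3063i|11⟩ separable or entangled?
Entangled

Writing the state as a|00⟩ + b|01⟩ + c|10⟩ + d|11⟩, it is a product state iff ad − bc = 0.
Here (a, b, c, d) = (0, 0.9353i, -0.177, -0.3063i): ad − bc = (0)(-0.3063i) − (0.9353i)(-0.177) = 0.1655i ≠ 0, so the state is entangled.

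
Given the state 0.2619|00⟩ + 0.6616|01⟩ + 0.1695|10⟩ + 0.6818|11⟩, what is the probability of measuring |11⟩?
0.4649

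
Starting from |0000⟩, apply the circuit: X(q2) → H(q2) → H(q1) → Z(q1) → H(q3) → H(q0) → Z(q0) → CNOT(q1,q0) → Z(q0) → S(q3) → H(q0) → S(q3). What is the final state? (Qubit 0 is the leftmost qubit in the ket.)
1/√8|0000⟩ - 1/√8|0001⟩ - 1/√8|0010⟩ + 1/√8|0011⟩ + 1/√8|0100⟩ - 1/√8|0101⟩ - 1/√8|0110⟩ + 1/√8|0111⟩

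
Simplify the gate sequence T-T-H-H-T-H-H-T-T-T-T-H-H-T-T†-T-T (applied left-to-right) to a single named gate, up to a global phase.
T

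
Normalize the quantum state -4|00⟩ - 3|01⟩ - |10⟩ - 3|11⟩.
-0.6761|00⟩ - 0.5071|01⟩ - 0.169|10⟩ - 0.5071|11⟩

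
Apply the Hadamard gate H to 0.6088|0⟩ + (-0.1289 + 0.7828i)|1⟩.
(0.3393 + 0.5535i)|0⟩ + (0.5216 - 0.5535i)|1⟩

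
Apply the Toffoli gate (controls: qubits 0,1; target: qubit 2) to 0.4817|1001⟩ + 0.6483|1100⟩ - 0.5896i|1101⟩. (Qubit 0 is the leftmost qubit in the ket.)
0.4817|1001⟩ + 0.6483|1110⟩ - 0.5896i|1111⟩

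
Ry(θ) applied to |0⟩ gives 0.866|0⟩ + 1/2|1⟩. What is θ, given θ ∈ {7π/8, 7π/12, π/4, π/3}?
π/3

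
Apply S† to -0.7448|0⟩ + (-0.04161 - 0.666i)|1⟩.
-0.7448|0⟩ + (-0.666 + 0.04161i)|1⟩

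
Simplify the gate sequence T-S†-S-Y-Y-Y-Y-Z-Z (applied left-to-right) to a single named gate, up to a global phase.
T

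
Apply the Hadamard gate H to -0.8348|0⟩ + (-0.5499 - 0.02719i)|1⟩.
(-0.9791 - 0.01923i)|0⟩ + (-0.2015 + 0.01923i)|1⟩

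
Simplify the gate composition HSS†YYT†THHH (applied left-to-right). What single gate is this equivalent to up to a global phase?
I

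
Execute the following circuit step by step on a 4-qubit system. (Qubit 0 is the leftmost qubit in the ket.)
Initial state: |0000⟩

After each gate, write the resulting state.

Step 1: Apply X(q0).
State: |1000⟩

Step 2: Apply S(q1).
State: |1000⟩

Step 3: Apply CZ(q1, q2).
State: |1000⟩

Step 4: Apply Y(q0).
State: -i|0000⟩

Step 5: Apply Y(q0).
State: |1000⟩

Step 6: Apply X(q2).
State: |1010⟩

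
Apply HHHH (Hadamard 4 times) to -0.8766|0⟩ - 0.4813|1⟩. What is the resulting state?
-0.8766|0⟩ - 0.4813|1⟩

H² = I, so an even number of Hadamards cancels: H^4 = I and the state is unchanged.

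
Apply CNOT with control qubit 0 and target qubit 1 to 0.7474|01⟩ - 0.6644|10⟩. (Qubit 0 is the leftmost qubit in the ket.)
0.7474|01⟩ - 0.6644|11⟩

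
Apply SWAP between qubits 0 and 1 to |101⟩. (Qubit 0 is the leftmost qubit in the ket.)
|011⟩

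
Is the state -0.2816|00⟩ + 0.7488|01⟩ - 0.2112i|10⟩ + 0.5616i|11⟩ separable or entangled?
Separable

Writing the state as a|00⟩ + b|01⟩ + c|10⟩ + d|11⟩, it is a product state iff ad − bc = 0.
Here (a, b, c, d) = (-0.2816, 0.7488, -0.2112i, 0.5616i): ad − bc = (-0.2816)(0.5616i) − (0.7488)(-0.2112i) = 0, so the state is separable.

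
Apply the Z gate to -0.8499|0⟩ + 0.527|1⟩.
-0.8499|0⟩ - 0.527|1⟩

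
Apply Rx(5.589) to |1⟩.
-0.3402i|0⟩ - 0.9404|1⟩

Rx(5.589) = [[cos(θ/2), −i·sin(θ/2)], [−i·sin(θ/2), cos(θ/2)]]; θ = 5.589, cos(θ/2) ≈ -0.940366, sin(θ/2) ≈ 0.340165.
With a = amp(|0⟩) = 0 and b = amp(|1⟩) = 1:
new amp(|0⟩) = (-0.940366)·a + (-0.340165i)·b = -0.3402i
new amp(|1⟩) = (-0.340165i)·a + (-0.940366)·b = -0.9404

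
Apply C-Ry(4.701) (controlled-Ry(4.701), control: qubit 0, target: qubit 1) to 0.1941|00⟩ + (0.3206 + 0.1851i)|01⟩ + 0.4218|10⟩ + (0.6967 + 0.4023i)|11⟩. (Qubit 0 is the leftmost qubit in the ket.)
0.1941|00⟩ + (0.3206 + 0.1851i)|01⟩ + (-0.792 - 0.2861i)|10⟩ + (-0.1899 - 0.2828i)|11⟩

C-Ry(4.701) leaves the control-|0⟩ kets |00⟩, |01⟩ unchanged and applies Ry(4.701) to qubit 1 on the control-|1⟩ pair (|10⟩, |11⟩).
Ry(4.701) = [[cos(θ/2), −sin(θ/2)], [sin(θ/2), cos(θ/2)]]; θ = 4.701, cos(θ/2) ≈ -0.703069, sin(θ/2) ≈ 0.711122.
With a = amp(|10⟩) = 0.4218 and b = amp(|11⟩) = (0.6967 + 0.4023i):
new amp(|10⟩) = (-0.703069)·a + (-0.711122)·b = (-0.792 - 0.2861i)
new amp(|11⟩) = (0.711122)·a + (-0.703069)·b = (-0.1899 - 0.2828i)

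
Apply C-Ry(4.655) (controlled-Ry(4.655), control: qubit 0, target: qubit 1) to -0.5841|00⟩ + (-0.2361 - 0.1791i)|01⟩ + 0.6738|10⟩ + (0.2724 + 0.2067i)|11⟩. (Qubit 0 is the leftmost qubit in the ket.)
-0.5841|00⟩ + (-0.2361 - 0.1791i)|01⟩ + (-0.6606 - 0.1503i)|10⟩ + (0.3029 - 0.1419i)|11⟩

C-Ry(4.655) leaves the control-|0⟩ kets |00⟩, |01⟩ unchanged and applies Ry(4.655) to qubit 1 on the control-|1⟩ pair (|10⟩, |11⟩).
Ry(4.655) = [[cos(θ/2), −sin(θ/2)], [sin(θ/2), cos(θ/2)]]; θ = 4.655, cos(θ/2) ≈ -0.686528, sin(θ/2) ≈ 0.727103.
With a = amp(|10⟩) = 0.6738 and b = amp(|11⟩) = (0.2724 + 0.2067i):
new amp(|10⟩) = (-0.686528)·a + (-0.727103)·b = (-0.6606 - 0.1503i)
new amp(|11⟩) = (0.727103)·a + (-0.686528)·b = (0.3029 - 0.1419i)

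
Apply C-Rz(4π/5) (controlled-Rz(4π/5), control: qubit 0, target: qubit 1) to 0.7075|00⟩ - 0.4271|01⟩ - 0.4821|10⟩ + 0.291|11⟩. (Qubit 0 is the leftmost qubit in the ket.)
0.7075|00⟩ - 0.4271|01⟩ + (-0.149 + 0.4585i)|10⟩ + (0.08992 + 0.2768i)|11⟩

C-Rz(4π/5) leaves the control-|0⟩ kets |00⟩, |01⟩ unchanged and applies Rz(4π/5) to qubit 1 on the control-|1⟩ pair (|10⟩, |11⟩).
Rz(4π/5) = [[e^(−iθ/2), 0], [0, e^(iθ/2)]] with e^(±iθ/2) = cos(θ/2) ± i·sin(θ/2); θ = 4π/5, cos(θ/2) ≈ 0.309017, sin(θ/2) ≈ 0.951057.
With a = amp(|10⟩) = -0.4821 and b = amp(|11⟩) = 0.291:
new amp(|10⟩) = (0.309017 - 0.951057i)·a = (-0.149 + 0.4585i)
new amp(|11⟩) = (0.309017 + 0.951057i)·b = (0.08992 + 0.2768i)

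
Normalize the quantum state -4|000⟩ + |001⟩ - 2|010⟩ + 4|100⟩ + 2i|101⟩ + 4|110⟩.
-0.5298|000⟩ + 0.1325|001⟩ - 0.2649|010⟩ + 0.5298|100⟩ + 0.2649i|101⟩ + 0.5298|110⟩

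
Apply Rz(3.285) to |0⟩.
(-0.07164 - 0.9974i)|0⟩

Rz(3.285) = [[e^(−iθ/2), 0], [0, e^(iθ/2)]] with e^(±iθ/2) = cos(θ/2) ± i·sin(θ/2); θ = 3.285, cos(θ/2) ≈ -0.0716422, sin(θ/2) ≈ 0.99743.
With a = amp(|0⟩) = 1 and b = amp(|1⟩) = 0:
new amp(|0⟩) = (-0.0716422 - 0.99743i)·a = (-0.07164 - 0.9974i)
new amp(|1⟩) = (-0.0716422 + 0.99743i)·b = 0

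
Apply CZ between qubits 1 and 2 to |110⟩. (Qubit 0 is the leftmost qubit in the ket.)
|110⟩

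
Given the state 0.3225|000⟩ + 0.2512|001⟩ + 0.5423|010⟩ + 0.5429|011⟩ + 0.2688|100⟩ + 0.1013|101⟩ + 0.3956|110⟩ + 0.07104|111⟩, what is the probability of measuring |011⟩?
0.2947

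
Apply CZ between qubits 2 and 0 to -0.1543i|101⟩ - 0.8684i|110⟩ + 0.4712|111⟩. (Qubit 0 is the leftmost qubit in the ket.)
0.1543i|101⟩ - 0.8684i|110⟩ - 0.4712|111⟩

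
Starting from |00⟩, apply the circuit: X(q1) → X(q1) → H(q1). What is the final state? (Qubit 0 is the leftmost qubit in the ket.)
1/√2|00⟩ + 1/√2|01⟩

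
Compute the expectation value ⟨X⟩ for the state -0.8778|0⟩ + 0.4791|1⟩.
-0.8411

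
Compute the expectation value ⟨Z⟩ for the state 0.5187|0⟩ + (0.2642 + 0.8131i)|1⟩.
-0.4619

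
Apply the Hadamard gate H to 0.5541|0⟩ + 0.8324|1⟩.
0.9804|0⟩ - 0.1968|1⟩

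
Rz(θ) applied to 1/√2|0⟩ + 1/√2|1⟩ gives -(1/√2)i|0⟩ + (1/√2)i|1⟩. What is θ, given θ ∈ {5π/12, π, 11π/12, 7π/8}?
π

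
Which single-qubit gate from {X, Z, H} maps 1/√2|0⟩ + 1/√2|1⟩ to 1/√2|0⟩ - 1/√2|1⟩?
Z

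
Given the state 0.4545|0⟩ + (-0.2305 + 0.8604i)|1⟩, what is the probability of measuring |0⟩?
0.2066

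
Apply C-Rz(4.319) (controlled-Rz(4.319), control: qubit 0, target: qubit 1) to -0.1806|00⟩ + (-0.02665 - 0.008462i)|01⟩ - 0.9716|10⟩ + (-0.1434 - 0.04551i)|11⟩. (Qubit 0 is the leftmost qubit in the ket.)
-0.1806|00⟩ + (-0.02665 - 0.008462i)|01⟩ + (0.5395 + 0.808i)|10⟩ + (0.1175 - 0.09399i)|11⟩

C-Rz(4.319) leaves the control-|0⟩ kets |00⟩, |01⟩ unchanged and applies Rz(4.319) to qubit 1 on the control-|1⟩ pair (|10⟩, |11⟩).
Rz(4.319) = [[e^(−iθ/2), 0], [0, e^(iθ/2)]] with e^(±iθ/2) = cos(θ/2) ± i·sin(θ/2); θ = 4.319, cos(θ/2) ≈ -0.555283, sin(θ/2) ≈ 0.831661.
With a = amp(|10⟩) = -0.9716 and b = amp(|11⟩) = (-0.1434 - 0.04551i):
new amp(|10⟩) = (-0.555283 - 0.831661i)·a = (0.5395 + 0.808i)
new amp(|11⟩) = (-0.555283 + 0.831661i)·b = (0.1175 - 0.09399i)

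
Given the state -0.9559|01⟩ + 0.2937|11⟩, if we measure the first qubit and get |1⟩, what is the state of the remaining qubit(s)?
|1⟩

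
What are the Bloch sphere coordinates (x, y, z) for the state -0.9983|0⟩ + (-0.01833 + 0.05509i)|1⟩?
(0.0366, -0.11, 0.9932)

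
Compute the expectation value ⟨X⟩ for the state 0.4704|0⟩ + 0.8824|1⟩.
0.8302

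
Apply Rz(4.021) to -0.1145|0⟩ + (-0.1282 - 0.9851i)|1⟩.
(0.04874 + 0.1036i)|0⟩ + (0.946 + 0.3033i)|1⟩

Rz(4.021) = [[e^(−iθ/2), 0], [0, e^(iθ/2)]] with e^(±iθ/2) = cos(θ/2) ± i·sin(θ/2); θ = 4.021, cos(θ/2) ≈ -0.425671, sin(θ/2) ≈ 0.904878.
With a = amp(|0⟩) = -0.1145 and b = amp(|1⟩) = (-0.1282 - 0.9851i):
new amp(|0⟩) = (-0.425671 - 0.904878i)·a = (0.04874 + 0.1036i)
new amp(|1⟩) = (-0.425671 + 0.904878i)·b = (0.946 + 0.3033i)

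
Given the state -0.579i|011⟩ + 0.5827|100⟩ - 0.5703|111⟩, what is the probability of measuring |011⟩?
0.3352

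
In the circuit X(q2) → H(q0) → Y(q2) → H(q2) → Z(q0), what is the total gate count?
5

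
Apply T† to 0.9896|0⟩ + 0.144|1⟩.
0.9896|0⟩ + (0.1018 - 0.1018i)|1⟩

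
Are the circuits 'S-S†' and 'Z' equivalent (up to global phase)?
No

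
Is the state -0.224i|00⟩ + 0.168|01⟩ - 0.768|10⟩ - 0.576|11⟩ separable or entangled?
Entangled

Writing the state as a|00⟩ + b|01⟩ + c|10⟩ + d|11⟩, it is a product state iff ad − bc = 0.
Here (a, b, c, d) = (-0.224i, 0.168, -0.768, -0.576): ad − bc = (-0.224i)(-0.576) − (0.168)(-0.768) = (0.129 + 0.129i) ≠ 0, so the state is entangled.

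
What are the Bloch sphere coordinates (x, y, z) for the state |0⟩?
(0, 0, 1)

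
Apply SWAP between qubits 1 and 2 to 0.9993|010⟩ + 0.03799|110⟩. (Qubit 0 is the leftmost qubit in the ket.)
0.9993|001⟩ + 0.03799|101⟩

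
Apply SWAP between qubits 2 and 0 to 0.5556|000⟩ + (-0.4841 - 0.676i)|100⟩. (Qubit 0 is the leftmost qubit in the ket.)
0.5556|000⟩ + (-0.4841 - 0.676i)|001⟩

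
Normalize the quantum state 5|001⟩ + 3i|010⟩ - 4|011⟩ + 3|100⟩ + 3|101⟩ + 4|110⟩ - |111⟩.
0.5423|001⟩ + 0.3254i|010⟩ - 0.4339|011⟩ + 0.3254|100⟩ + 0.3254|101⟩ + 0.4339|110⟩ - 0.1085|111⟩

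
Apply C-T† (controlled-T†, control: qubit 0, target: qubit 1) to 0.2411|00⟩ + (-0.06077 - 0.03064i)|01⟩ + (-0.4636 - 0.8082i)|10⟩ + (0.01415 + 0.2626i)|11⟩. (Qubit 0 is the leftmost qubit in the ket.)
0.2411|00⟩ + (-0.06077 - 0.03064i)|01⟩ + (-0.4636 - 0.8082i)|10⟩ + (0.1957 + 0.1757i)|11⟩

C-T† leaves the control-|0⟩ kets |00⟩, |01⟩ unchanged and applies T† to qubit 1 on the control-|1⟩ pair (|10⟩, |11⟩).
T† = [[1, 0], [0, (1/√2 - (1/√2)i)]].
With a = amp(|10⟩) = (-0.4636 - 0.8082i) and b = amp(|11⟩) = (0.01415 + 0.2626i):
new amp(|10⟩) = (1)·a = (-0.4636 - 0.8082i)
new amp(|11⟩) = (1/√2 - (1/√2)i)·b = (0.1957 + 0.1757i)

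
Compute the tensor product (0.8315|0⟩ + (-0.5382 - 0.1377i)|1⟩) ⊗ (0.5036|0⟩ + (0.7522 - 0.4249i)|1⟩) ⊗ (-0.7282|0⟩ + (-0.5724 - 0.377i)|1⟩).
-0.3049|000⟩ + (-0.2397 - 0.1579i)|001⟩ + (-0.4555 + 0.2573i)|010⟩ + (-0.4912 - 0.03356i)|011⟩ + (0.1974 + 0.0505i)|100⟩ + (0.129 + 0.1419i)|101⟩ + (0.3374 - 0.0911i)|110⟩ + (0.3124 + 0.1031i)|111⟩

amp(|b₁b₂…⟩) = product of the factor amplitudes for bits b₁, b₂, …; only kets whose every factor amplitude is nonzero survive.
|000⟩: (0.8315)(0.5036)(-0.7282) = -0.3049
|001⟩: (0.8315)(0.5036)(-0.5724 - 0.377i) = (-0.2397 - 0.1579i)
|010⟩: (0.8315)(0.7522 - 0.4249i)(-0.7282) = (-0.4555 + 0.2573i)
|011⟩: (0.8315)(0.7522 - 0.4249i)(-0.5724 - 0.377i) = (-0.4912 - 0.03356i)
|100⟩: (-0.5382 - 0.1377i)(0.5036)(-0.7282) = (0.1974 + 0.0505i)
|101⟩: (-0.5382 - 0.1377i)(0.5036)(-0.5724 - 0.377i) = (0.129 + 0.1419i)
|110⟩: (-0.5382 - 0.1377i)(0.7522 - 0.4249i)(-0.7282) = (0.3374 - 0.0911i)
|111⟩: (-0.5382 - 0.1377i)(0.7522 - 0.4249i)(-0.5724 - 0.377i) = (0.3124 + 0.1031i)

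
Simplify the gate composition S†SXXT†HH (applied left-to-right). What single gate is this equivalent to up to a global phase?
T†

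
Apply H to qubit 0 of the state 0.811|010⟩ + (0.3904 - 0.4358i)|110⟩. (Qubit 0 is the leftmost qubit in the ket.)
(0.8495 - 0.3082i)|010⟩ + (0.2974 + 0.3082i)|110⟩

H on qubit 0 mixes each pair of kets that differ only in qubit 0: amplitudes (a, b) of (|…0…⟩, |…1…⟩) become ((a + b)/√2, (a − b)/√2). Kets absent from the input have amplitude 0.
(|010⟩, |110⟩): (a, b) = (0.811, (0.3904 - 0.4358i)) → ((0.8495 - 0.3082i), (0.2974 + 0.3082i))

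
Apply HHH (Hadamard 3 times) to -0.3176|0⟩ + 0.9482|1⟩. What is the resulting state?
0.4459|0⟩ - 0.8951|1⟩

H² = I, so H^3 = H: a single Hadamard. With (a, b) = (-0.3176, 0.9482), H gives ((a + b)/√2, (a − b)/√2) = (0.4459, -0.8951).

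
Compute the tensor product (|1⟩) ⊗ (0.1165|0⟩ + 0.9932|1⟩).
0.1165|10⟩ + 0.9932|11⟩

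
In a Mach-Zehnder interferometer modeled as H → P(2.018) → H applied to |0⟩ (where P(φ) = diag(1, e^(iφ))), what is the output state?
(0.2838 + 0.4508i)|0⟩ + (0.7162 - 0.4508i)|1⟩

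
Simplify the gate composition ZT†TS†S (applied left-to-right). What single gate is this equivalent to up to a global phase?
Z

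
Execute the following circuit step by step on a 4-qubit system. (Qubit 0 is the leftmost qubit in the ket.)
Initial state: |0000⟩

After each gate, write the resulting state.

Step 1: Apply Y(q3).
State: i|0001⟩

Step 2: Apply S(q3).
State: -|0001⟩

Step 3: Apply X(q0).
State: -|1001⟩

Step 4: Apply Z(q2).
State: -|1001⟩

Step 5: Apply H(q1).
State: -1/√2|1001⟩ - 1/√2|1101⟩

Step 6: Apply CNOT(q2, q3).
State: -1/√2|1001⟩ - 1/√2|1101⟩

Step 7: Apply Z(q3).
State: 1/√2|1001⟩ + 1/√2|1101⟩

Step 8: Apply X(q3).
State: 1/√2|1000⟩ + 1/√2|1100⟩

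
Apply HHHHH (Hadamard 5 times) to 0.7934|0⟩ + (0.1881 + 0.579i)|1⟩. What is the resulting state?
(0.694 + 0.4094i)|0⟩ + (0.428 - 0.4094i)|1⟩

H² = I, so H^5 = H: a single Hadamard. With (a, b) = (0.7934, (0.1881 + 0.579i)), H gives ((a + b)/√2, (a − b)/√2) = ((0.694 + 0.4094i), (0.428 - 0.4094i)).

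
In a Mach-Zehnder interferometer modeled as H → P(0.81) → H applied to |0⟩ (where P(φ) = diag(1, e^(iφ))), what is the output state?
(0.8447 + 0.3621i)|0⟩ + (0.1553 - 0.3621i)|1⟩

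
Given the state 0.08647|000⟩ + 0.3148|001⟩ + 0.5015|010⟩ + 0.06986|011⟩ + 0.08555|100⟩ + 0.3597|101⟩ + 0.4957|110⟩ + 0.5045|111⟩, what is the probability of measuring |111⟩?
0.2545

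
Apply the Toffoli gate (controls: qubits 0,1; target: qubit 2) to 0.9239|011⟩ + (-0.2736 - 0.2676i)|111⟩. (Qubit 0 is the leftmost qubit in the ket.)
0.9239|011⟩ + (-0.2736 - 0.2676i)|110⟩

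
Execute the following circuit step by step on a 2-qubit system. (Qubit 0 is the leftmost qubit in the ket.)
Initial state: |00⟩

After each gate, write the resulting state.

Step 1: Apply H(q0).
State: 1/√2|00⟩ + 1/√2|10⟩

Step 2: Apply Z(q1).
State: 1/√2|00⟩ + 1/√2|10⟩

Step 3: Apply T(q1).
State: 1/√2|00⟩ + 1/√2|10⟩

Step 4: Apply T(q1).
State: 1/√2|00⟩ + 1/√2|10⟩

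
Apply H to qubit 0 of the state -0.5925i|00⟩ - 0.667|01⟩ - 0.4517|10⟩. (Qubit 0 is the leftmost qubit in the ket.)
(-0.3194 - 0.419i)|00⟩ - 0.4716|01⟩ + (0.3194 - 0.419i)|10⟩ - 0.4716|11⟩

H on qubit 0 mixes each pair of kets that differ only in qubit 0: amplitudes (a, b) of (|…0…⟩, |…1…⟩) become ((a + b)/√2, (a − b)/√2). Kets absent from the input have amplitude 0.
(|00⟩, |10⟩): (a, b) = (-0.5925i, -0.4517) → ((-0.3194 - 0.419i), (0.3194 - 0.419i))
(|01⟩, |11⟩): (a, b) = (-0.667, 0) → (-0.4716, -0.4716)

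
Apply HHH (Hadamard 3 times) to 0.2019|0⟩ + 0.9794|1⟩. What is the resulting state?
0.8353|0⟩ - 0.5498|1⟩

H² = I, so H^3 = H: a single Hadamard. With (a, b) = (0.2019, 0.9794), H gives ((a + b)/√2, (a − b)/√2) = (0.8353, -0.5498).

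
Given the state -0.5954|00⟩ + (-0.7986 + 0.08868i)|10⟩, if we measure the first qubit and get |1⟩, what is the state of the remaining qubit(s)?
(-0.9939 + 0.1104i)|0⟩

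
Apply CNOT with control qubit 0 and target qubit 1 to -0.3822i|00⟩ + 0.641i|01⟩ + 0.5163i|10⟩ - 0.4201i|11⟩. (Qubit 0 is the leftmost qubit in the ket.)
-0.3822i|00⟩ + 0.641i|01⟩ - 0.4201i|10⟩ + 0.5163i|11⟩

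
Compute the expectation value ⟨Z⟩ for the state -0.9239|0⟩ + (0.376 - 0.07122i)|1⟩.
0.7071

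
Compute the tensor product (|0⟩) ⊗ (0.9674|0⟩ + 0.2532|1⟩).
0.9674|00⟩ + 0.2532|01⟩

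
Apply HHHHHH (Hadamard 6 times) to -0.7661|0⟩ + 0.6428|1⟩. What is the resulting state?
-0.7661|0⟩ + 0.6428|1⟩

H² = I, so an even number of Hadamards cancels: H^6 = I and the state is unchanged.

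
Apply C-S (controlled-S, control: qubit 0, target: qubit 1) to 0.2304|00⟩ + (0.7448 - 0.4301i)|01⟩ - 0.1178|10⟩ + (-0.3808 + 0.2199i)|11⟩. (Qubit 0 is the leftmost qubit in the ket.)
0.2304|00⟩ + (0.7448 - 0.4301i)|01⟩ - 0.1178|10⟩ + (-0.2199 - 0.3808i)|11⟩

C-S leaves the control-|0⟩ kets |00⟩, |01⟩ unchanged and applies S to qubit 1 on the control-|1⟩ pair (|10⟩, |11⟩).
S = [[1, 0], [0, i]].
With a = amp(|10⟩) = -0.1178 and b = amp(|11⟩) = (-0.3808 + 0.2199i):
new amp(|10⟩) = (1)·a = -0.1178
new amp(|11⟩) = (i)·b = (-0.2199 - 0.3808i)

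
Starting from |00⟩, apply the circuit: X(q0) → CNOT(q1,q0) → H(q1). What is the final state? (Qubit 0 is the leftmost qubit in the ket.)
1/√2|10⟩ + 1/√2|11⟩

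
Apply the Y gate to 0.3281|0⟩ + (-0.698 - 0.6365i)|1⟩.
(-0.6365 + 0.698i)|0⟩ + 0.3281i|1⟩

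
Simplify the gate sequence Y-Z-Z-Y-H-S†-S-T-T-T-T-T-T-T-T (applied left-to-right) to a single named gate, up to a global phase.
H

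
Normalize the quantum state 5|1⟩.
|1⟩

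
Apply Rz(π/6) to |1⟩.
(0.9659 + 0.2588i)|1⟩

Rz(π/6) = [[e^(−iθ/2), 0], [0, e^(iθ/2)]] with e^(±iθ/2) = cos(θ/2) ± i·sin(θ/2); θ = π/6, cos(θ/2) ≈ 0.965926, sin(θ/2) ≈ 0.258819.
With a = amp(|0⟩) = 0 and b = amp(|1⟩) = 1:
new amp(|0⟩) = (0.965926 - 0.258819i)·a = 0
new amp(|1⟩) = (0.965926 + 0.258819i)·b = (0.9659 + 0.2588i)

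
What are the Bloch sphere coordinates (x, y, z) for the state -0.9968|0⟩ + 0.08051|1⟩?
(-0.1605, 0, 0.9871)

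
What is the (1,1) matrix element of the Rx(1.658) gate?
0.6756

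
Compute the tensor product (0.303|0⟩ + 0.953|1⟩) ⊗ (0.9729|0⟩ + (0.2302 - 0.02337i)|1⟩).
0.2948|00⟩ + (0.06975 - 0.007081i)|01⟩ + 0.9272|10⟩ + (0.2194 - 0.02227i)|11⟩

amp(|b₁b₂…⟩) = product of the factor amplitudes for bits b₁, b₂, …; only kets whose every factor amplitude is nonzero survive.
|00⟩: (0.303)(0.9729) = 0.2948
|01⟩: (0.303)(0.2302 - 0.02337i) = (0.06975 - 0.007081i)
|10⟩: (0.953)(0.9729) = 0.9272
|11⟩: (0.953)(0.2302 - 0.02337i) = (0.2194 - 0.02227i)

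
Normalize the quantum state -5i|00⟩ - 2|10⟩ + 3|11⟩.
-0.8111i|00⟩ - 0.3244|10⟩ + 0.4867|11⟩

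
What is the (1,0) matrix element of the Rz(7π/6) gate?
0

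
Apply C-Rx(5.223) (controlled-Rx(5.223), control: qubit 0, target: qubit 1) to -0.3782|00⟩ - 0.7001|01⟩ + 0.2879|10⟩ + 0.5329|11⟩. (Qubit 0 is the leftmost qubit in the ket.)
-0.3782|00⟩ - 0.7001|01⟩ + (-0.2484 - 0.2694i)|10⟩ + (-0.4598 - 0.1456i)|11⟩

C-Rx(5.223) leaves the control-|0⟩ kets |00⟩, |01⟩ unchanged and applies Rx(5.223) to qubit 1 on the control-|1⟩ pair (|10⟩, |11⟩).
Rx(5.223) = [[cos(θ/2), −i·sin(θ/2)], [−i·sin(θ/2), cos(θ/2)]]; θ = 5.223, cos(θ/2) ≈ -0.86276, sin(θ/2) ≈ 0.505613.
With a = amp(|10⟩) = 0.2879 and b = amp(|11⟩) = 0.5329:
new amp(|10⟩) = (-0.86276)·a + (-0.505613i)·b = (-0.2484 - 0.2694i)
new amp(|11⟩) = (-0.505613i)·a + (-0.86276)·b = (-0.4598 - 0.1456i)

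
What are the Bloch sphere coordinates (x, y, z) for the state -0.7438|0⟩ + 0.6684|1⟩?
(-0.9943, 0, 0.1065)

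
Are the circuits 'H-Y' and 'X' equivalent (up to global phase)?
No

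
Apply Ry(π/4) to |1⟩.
-0.3827|0⟩ + 0.9239|1⟩

Ry(π/4) = [[cos(θ/2), −sin(θ/2)], [sin(θ/2), cos(θ/2)]]; θ = π/4, cos(θ/2) ≈ 0.92388, sin(θ/2) ≈ 0.382683.
With a = amp(|0⟩) = 0 and b = amp(|1⟩) = 1:
new amp(|0⟩) = (0.92388)·a + (-0.382683)·b = -0.3827
new amp(|1⟩) = (0.382683)·a + (0.92388)·b = 0.9239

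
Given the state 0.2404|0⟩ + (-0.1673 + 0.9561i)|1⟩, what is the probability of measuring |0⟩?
0.05779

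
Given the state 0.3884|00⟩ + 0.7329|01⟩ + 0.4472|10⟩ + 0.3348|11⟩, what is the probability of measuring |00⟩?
0.1509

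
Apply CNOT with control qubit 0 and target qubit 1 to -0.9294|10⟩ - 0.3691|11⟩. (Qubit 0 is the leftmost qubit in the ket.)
-0.3691|10⟩ - 0.9294|11⟩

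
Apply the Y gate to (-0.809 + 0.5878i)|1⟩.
(0.5878 + 0.809i)|0⟩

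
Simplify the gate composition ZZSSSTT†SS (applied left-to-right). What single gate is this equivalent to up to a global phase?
S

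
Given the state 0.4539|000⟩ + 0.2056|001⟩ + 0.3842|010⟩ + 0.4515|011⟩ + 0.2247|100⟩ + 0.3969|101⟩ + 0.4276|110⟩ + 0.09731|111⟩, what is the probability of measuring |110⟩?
0.1828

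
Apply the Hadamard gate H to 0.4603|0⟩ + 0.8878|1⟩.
0.9533|0⟩ - 0.3023|1⟩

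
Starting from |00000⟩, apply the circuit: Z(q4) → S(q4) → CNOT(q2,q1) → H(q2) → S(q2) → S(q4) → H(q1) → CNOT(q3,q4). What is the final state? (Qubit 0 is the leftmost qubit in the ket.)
1/2|00000⟩ + (1/2)i|00100⟩ + 1/2|01000⟩ + (1/2)i|01100⟩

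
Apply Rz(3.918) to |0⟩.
(-0.3785 - 0.9256i)|0⟩

Rz(3.918) = [[e^(−iθ/2), 0], [0, e^(iθ/2)]] with e^(±iθ/2) = cos(θ/2) ± i·sin(θ/2); θ = 3.918, cos(θ/2) ≈ -0.378526, sin(θ/2) ≈ 0.925591.
With a = amp(|0⟩) = 1 and b = amp(|1⟩) = 0:
new amp(|0⟩) = (-0.378526 - 0.925591i)·a = (-0.3785 - 0.9256i)
new amp(|1⟩) = (-0.378526 + 0.925591i)·b = 0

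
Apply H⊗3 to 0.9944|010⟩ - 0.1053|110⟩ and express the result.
0.3143|000⟩ + 0.3143|001⟩ - 0.3143|010⟩ - 0.3143|011⟩ + 0.3888|100⟩ + 0.3888|101⟩ - 0.3888|110⟩ - 0.3888|111⟩

H⊗3 gives amp(|y⟩) = (1/2√2) Σ_x (−1)^(x·y) amp(|x⟩), where x·y is the number of positions in which both x and y have a 1.
|000⟩: (0.9944 - 0.1053)/(2√2) = 0.3143
|001⟩: (0.9944 - 0.1053)/(2√2) = 0.3143
|010⟩: (-0.9944 + 0.1053)/(2√2) = -0.3143
|011⟩: (-0.9944 + 0.1053)/(2√2) = -0.3143
|100⟩: (0.9944 + 0.1053)/(2√2) = 0.3888
|101⟩: (0.9944 + 0.1053)/(2√2) = 0.3888
|110⟩: (-0.9944 - 0.1053)/(2√2) = -0.3888
|111⟩: (-0.9944 - 0.1053)/(2√2) = -0.3888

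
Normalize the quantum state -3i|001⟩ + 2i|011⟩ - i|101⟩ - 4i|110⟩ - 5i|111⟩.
-0.4045i|001⟩ + 0.2697i|011⟩ - 0.1348i|101⟩ - 0.5394i|110⟩ - 0.6742i|111⟩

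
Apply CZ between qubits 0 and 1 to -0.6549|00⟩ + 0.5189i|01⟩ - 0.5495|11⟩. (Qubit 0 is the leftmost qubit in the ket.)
-0.6549|00⟩ + 0.5189i|01⟩ + 0.5495|11⟩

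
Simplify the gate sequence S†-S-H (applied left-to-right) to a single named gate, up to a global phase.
H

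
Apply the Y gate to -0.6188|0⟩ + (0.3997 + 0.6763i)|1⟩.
(0.6763 - 0.3997i)|0⟩ - 0.6188i|1⟩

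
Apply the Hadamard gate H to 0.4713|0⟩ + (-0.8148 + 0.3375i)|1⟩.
(-0.2429 + 0.2386i)|0⟩ + (0.9094 - 0.2386i)|1⟩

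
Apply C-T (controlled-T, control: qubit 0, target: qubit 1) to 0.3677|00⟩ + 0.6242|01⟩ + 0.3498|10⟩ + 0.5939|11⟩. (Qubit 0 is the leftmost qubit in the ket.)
0.3677|00⟩ + 0.6242|01⟩ + 0.3498|10⟩ + (0.42 + 0.42i)|11⟩

C-T leaves the control-|0⟩ kets |00⟩, |01⟩ unchanged and applies T to qubit 1 on the control-|1⟩ pair (|10⟩, |11⟩).
T = [[1, 0], [0, (1/√2 + (1/√2)i)]].
With a = amp(|10⟩) = 0.3498 and b = amp(|11⟩) = 0.5939:
new amp(|10⟩) = (1)·a = 0.3498
new amp(|11⟩) = (1/√2 + (1/√2)i)·b = (0.42 + 0.42i)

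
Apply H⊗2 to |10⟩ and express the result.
1/2|00⟩ + 1/2|01⟩ - 1/2|10⟩ - 1/2|11⟩

H⊗2 gives amp(|y⟩) = (1/2) Σ_x (−1)^(x·y) amp(|x⟩), where x·y is the number of positions in which both x and y have a 1.
|00⟩: (1)/2 = 1/2
|01⟩: (1)/2 = 1/2
|10⟩: (-1)/2 = -1/2
|11⟩: (-1)/2 = -1/2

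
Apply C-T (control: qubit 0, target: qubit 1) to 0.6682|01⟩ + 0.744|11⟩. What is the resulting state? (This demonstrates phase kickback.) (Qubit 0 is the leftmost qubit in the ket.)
0.6682|01⟩ + (0.5261 + 0.5261i)|11⟩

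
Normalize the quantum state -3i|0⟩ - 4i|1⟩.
-0.6i|0⟩ - 0.8i|1⟩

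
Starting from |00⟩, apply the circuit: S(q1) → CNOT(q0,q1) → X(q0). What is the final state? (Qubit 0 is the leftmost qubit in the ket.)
|10⟩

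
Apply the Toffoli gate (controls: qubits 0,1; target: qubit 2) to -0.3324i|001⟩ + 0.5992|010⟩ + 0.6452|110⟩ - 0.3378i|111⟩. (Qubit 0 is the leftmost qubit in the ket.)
-0.3324i|001⟩ + 0.5992|010⟩ - 0.3378i|110⟩ + 0.6452|111⟩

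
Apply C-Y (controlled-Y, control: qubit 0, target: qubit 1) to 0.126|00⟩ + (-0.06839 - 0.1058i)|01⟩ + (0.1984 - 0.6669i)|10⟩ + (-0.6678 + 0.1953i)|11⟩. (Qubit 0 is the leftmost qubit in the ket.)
0.126|00⟩ + (-0.06839 - 0.1058i)|01⟩ + (0.1953 + 0.6678i)|10⟩ + (0.6669 + 0.1984i)|11⟩

C-Y leaves the control-|0⟩ kets |00⟩, |01⟩ unchanged and applies Y to qubit 1 on the control-|1⟩ pair (|10⟩, |11⟩).
Y = [[0, -i], [i, 0]].
With a = amp(|10⟩) = (0.1984 - 0.6669i) and b = amp(|11⟩) = (-0.6678 + 0.1953i):
new amp(|10⟩) = (-i)·b = (0.1953 + 0.6678i)
new amp(|11⟩) = (i)·a = (0.6669 + 0.1984i)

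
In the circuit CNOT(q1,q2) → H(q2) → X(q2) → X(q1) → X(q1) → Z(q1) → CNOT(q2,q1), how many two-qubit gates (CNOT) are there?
2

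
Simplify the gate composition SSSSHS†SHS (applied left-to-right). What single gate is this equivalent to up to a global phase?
S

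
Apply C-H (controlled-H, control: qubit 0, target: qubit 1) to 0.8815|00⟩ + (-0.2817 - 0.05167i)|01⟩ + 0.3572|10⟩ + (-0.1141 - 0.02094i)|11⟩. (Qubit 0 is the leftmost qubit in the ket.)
0.8815|00⟩ + (-0.2817 - 0.05167i)|01⟩ + (0.1719 - 0.01481i)|10⟩ + (0.3333 + 0.01481i)|11⟩

C-H leaves the control-|0⟩ kets |00⟩, |01⟩ unchanged and applies H to qubit 1 on the control-|1⟩ pair (|10⟩, |11⟩).
H = [[1/√2, 1/√2], [1/√2, -1/√2]].
With a = amp(|10⟩) = 0.3572 and b = amp(|11⟩) = (-0.1141 - 0.02094i):
new amp(|10⟩) = (1/√2)·a + (1/√2)·b = (0.1719 - 0.01481i)
new amp(|11⟩) = (1/√2)·a + (-1/√2)·b = (0.3333 + 0.01481i)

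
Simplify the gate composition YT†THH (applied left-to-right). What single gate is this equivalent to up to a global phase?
Y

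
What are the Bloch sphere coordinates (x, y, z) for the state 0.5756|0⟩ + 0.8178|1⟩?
(0.9415, 0, -0.3375)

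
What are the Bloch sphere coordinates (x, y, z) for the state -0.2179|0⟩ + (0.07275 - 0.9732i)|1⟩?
(-0.0317, 0.4241, -0.9049)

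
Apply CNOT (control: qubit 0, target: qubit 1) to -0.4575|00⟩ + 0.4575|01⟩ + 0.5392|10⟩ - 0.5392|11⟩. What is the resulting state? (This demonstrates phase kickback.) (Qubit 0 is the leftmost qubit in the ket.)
-0.4575|00⟩ + 0.4575|01⟩ - 0.5392|10⟩ + 0.5392|11⟩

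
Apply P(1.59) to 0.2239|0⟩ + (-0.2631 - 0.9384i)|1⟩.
0.2239|0⟩ + (0.9433 - 0.245i)|1⟩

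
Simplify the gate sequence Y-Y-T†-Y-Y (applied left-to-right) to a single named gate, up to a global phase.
T†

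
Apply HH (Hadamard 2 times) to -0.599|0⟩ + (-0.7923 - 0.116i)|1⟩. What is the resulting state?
-0.599|0⟩ + (-0.7923 - 0.116i)|1⟩

H² = I, so an even number of Hadamards cancels: H^2 = I and the state is unchanged.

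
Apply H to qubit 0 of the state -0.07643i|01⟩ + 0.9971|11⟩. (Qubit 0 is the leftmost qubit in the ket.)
(0.7051 - 0.05404i)|01⟩ + (-0.7051 - 0.05404i)|11⟩

H on qubit 0 mixes each pair of kets that differ only in qubit 0: amplitudes (a, b) of (|…0…⟩, |…1…⟩) become ((a + b)/√2, (a − b)/√2). Kets absent from the input have amplitude 0.
(|01⟩, |11⟩): (a, b) = (-0.07643i, 0.9971) → ((0.7051 - 0.05404i), (-0.7051 - 0.05404i))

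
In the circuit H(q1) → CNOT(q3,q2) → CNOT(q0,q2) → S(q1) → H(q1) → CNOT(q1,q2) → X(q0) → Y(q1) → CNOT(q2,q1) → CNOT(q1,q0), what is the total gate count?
10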